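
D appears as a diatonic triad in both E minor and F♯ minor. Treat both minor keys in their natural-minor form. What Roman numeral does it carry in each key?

The scale of E minor (natural minor) is E F♯ G A B C D; D is degree 7, and the triad built there (D-F♯-A) is major, so it is VII.
The scale of F♯ minor (natural minor) is F♯ G♯ A B C♯ D E; D is degree 6, and the triad built there (D-F♯-A) is major, so it is VI.

VII in E minor; VI in F♯ minor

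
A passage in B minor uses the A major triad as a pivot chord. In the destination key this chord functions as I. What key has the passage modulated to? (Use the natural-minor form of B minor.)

A major

The numeral I denotes a major triad on scale degree 1. With A on degree 1, the tonic of the new key is A.
Degree 1 carries a major triad in major keys, so the destination is A major.
Check: the diatonic triads of A major are A (I), Bm (ii), C♯m (iii), D (IV), E (V), F♯m (vi), G♯dim (vii°) — A major is indeed I.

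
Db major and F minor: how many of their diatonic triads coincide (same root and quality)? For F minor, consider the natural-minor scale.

Diatonic triads of Db major: Db (I), Ebm (ii), Fm (iii), Gb (IV), Ab (V), Bbm (vi), Cdim (vii°).
Diatonic triads of F minor (natural minor): Fm (i), Gdim (ii°), Ab (III), Bbm (iv), Cm (v), Db (VI), Eb (VII).
Matching root and quality in both lists: Db, Fm, Ab, Bbm.
That gives 4 common triads.

4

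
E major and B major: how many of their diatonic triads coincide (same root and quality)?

Diatonic triads of E major: E (I), F#m (ii), G#m (iii), A (IV), B (V), C#m (vi), D#dim (vii°).
Diatonic triads of B major: B (I), C#m (ii), D#m (iii), E (IV), F# (V), G#m (vi), A#dim (vii°).
Matching root and quality in both lists: E, G#m, B, C#m.
That gives 4 common triads.

4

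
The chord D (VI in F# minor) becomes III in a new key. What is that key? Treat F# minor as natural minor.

B minor

The numeral III denotes a major triad on scale degree 3. With D on degree 3, the tonic of the new key is B.
Degree 3 carries a major triad in natural-minor keys, so the destination is B minor.
Check: the diatonic triads of B minor (natural minor) are Bm (i), C#dim (ii°), D (III), Em (iv), F#m (v), G (VI), A (VII) — D is indeed III.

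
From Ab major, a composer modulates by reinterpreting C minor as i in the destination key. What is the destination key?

The numeral i denotes a minor triad on scale degree 1. With C on degree 1, the tonic of the new key is C.
Degree 1 carries a minor triad in minor keys, so the destination is C minor.
Check: the diatonic triads of C minor (natural minor) are Cm (i), Ddim (ii°), Eb (III), Fm (iv), Gm (v), Ab (VI), Bb (VII) — C minor is indeed i.

C minor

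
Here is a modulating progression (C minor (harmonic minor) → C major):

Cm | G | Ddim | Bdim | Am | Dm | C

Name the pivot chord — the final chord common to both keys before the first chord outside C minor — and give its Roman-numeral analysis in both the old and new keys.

Chords diatonic to C minor: Cm, Ddim, Ebaug, Fm, G, Ab, Bdim.
Reading the progression, the first chord not in that set is Am, so the modulation leaves C minor there.
The chord immediately before Am is Bdim, which is diatonic to both keys: vii° in C minor and vii° in C major.

Bdim — vii° in C minor, vii° in C major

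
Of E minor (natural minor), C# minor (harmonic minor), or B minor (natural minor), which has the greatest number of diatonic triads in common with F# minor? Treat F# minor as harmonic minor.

Triads of F# minor (harmonic minor): F#m (i), G#dim (ii°), Aaug (III+), Bm (iv), C# (V), D (VI), E#dim (vii°).
E minor (natural minor) shares 2: Bm, D.
C# minor (harmonic minor) shares 1: F#m.
B minor (natural minor) shares 3: F#m, Bm, D.
The most common triads (3) are shared with B minor.

B minor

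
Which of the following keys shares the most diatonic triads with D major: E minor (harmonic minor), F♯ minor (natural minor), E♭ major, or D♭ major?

F♯ minor

Triads of D major: D major (I), E minor (ii), F♯ minor (iii), G major (IV), A major (V), B minor (vi), C♯ diminished (vii°).
E minor (harmonic minor) shares 1: Em.
F♯ minor (natural minor) shares 4: D, F♯m, A, Bm.
E♭ major shares 0: none.
D♭ major shares 0: none.
The most common triads (4) are shared with F♯ minor.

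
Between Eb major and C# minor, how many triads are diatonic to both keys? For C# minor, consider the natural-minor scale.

Diatonic triads of Eb major: Eb (I), Fm (ii), Gm (iii), Ab (IV), Bb (V), Cm (vi), Ddim (vii°).
Diatonic triads of C# minor (natural minor): C#m (i), D#dim (ii°), E (III), F#m (iv), G#m (v), A (VI), B (VII).
No triad has the same root and quality in both keys.

0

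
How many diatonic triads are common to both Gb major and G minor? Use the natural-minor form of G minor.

Diatonic triads of Gb major: Gb major (I), Ab minor (ii), Bb minor (iii), Cb major (IV), Db major (V), Eb minor (vi), F diminished (vii°).
Diatonic triads of G minor (natural minor): G minor (i), A diminished (ii°), Bb major (III), C minor (iv), D minor (v), Eb major (VI), F major (VII).
No triad has the same root and quality in both keys.

0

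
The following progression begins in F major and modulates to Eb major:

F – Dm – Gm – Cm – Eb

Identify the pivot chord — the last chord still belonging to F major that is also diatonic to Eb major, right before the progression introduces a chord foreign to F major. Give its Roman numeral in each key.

Gm — ii in F major, iii in Eb major

Chords diatonic to F major: F, Gm, Am, Bb, C, Dm, Edim.
Reading the progression, the first chord not in that set is Cm, so the modulation leaves F major there.
The chord immediately before Cm is Gm, which is diatonic to both keys: ii in F major and iii in Eb major.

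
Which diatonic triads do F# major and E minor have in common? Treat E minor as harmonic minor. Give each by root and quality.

B

Triads in F# major: F# (I), G#m (ii), A#m (iii), B (IV), C# (V), D#m (vi), E#dim (vii°).
Triads in E minor (harmonic minor): Em (i), F#dim (ii°), Gaug (III+), Am (iv), B (V), C (VI), D#dim (vii°).
Shared triads with their functions: B (IV in F# major, V in E minor).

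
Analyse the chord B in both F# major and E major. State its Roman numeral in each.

IV in F# major; V in E major

The scale of F# major is F# G# A# B C# D# E#; B is degree 4, and the triad built there (B-D#-F#) is major, so it is IV.
The scale of E major is E F# G# A B C# D#; B is degree 5, and the triad built there (B-D#-F#) is major, so it is V.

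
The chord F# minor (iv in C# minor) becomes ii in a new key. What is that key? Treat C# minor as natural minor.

The numeral ii denotes a minor triad on scale degree 2. With F# on degree 2, the tonic of the new key is E.
Degree 2 carries a minor triad in major keys, so the destination is E major.
Check: the diatonic triads of E major are E (I), F#m (ii), G#m (iii), A (IV), B (V), C#m (vi), D#dim (vii°) — F# minor is indeed ii.

E major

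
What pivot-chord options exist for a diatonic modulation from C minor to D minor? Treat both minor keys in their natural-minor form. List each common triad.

Triads in C minor (natural minor): C minor (i), D diminished (ii°), E♭ major (III), F minor (iv), G minor (v), A♭ major (VI), B♭ major (VII).
Triads in D minor (natural minor): D minor (i), E diminished (ii°), F major (III), G minor (iv), A minor (v), B♭ major (VI), C major (VII).
Shared triads with their functions: G minor (v in C minor, iv in D minor); B♭ major (VII in C minor, VI in D minor).

Gm, B♭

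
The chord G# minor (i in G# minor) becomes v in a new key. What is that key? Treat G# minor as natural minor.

The numeral v denotes a minor triad on scale degree 5. With G# on degree 5, the tonic of the new key is C#.
Degree 5 carries a minor triad in natural-minor keys, so the destination is C# minor.
Check: the diatonic triads of C# minor (natural minor) are C#m (i), D#dim (ii°), E (III), F#m (iv), G#m (v), A (VI), B (VII) — G# minor is indeed v.

C# minor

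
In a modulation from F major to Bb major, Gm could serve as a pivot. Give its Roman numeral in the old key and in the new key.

The scale of F major is F G A Bb C D E; G is degree 2, and the triad built there (G-Bb-D) is minor, so it is ii.
The scale of Bb major is Bb C D Eb F G A; G is degree 6, and the triad built there (G-Bb-D) is minor, so it is vi.

ii in F major; vi in Bb major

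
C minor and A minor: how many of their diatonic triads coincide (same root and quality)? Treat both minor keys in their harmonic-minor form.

Diatonic triads of C minor (harmonic minor): C minor (i), D diminished (ii°), Eb augmented (III+), F minor (iv), G major (V), Ab major (VI), B diminished (vii°).
Diatonic triads of A minor (harmonic minor): A minor (i), B diminished (ii°), C augmented (III+), D minor (iv), E major (V), F major (VI), G# diminished (vii°).
Matching root and quality in both lists: B diminished.
That gives 1 common triad.

1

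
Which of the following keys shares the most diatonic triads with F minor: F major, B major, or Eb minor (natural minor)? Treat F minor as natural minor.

Triads of F minor (natural minor): Fm (i), Gdim (ii°), Ab (III), Bbm (iv), Cm (v), Db (VI), Eb (VII).
F major shares 0: none.
B major shares 0: none.
Eb minor (natural minor) shares 2: Bbm, Db.
The most common triads (2) are shared with Eb minor.

Eb minor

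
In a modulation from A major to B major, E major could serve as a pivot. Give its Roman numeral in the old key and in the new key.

The scale of A major is A B C♯ D E F♯ G♯; E is degree 5, and the triad built there (E-G♯-B) is major, so it is V.
The scale of B major is B C♯ D♯ E F♯ G♯ A♯; E is degree 4, and the triad built there (E-G♯-B) is major, so it is IV.

V in A major; IV in B major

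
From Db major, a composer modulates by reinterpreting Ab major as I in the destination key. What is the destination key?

Ab major

The numeral I denotes a major triad on scale degree 1. With Ab on degree 1, the tonic of the new key is Ab.
Degree 1 carries a major triad in major keys, so the destination is Ab major.
Check: the diatonic triads of Ab major are Ab (I), Bbm (ii), Cm (iii), Db (IV), Eb (V), Fm (vi), Gdim (vii°) — Ab major is indeed I.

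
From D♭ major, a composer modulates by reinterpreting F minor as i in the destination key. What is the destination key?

The numeral i denotes a minor triad on scale degree 1. With F on degree 1, the tonic of the new key is F.
Degree 1 carries a minor triad in minor keys, so the destination is F minor.
Check: the diatonic triads of F minor (natural minor) are Fm (i), Gdim (ii°), A♭ (III), B♭m (iv), Cm (v), D♭ (VI), E♭ (VII) — F minor is indeed i.

F minor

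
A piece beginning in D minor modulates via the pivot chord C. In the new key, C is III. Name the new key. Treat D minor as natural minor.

The numeral III denotes a major triad on scale degree 3. With C on degree 3, the tonic of the new key is A.
Degree 3 carries a major triad in natural-minor keys, so the destination is A minor.
Check: the diatonic triads of A minor (natural minor) are Am (i), Bdim (ii°), C (III), Dm (iv), Em (v), F (VI), G (VII) — C is indeed III.

A minor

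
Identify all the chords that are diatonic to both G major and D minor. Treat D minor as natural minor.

Am, C

Triads in G major: G (I), Am (ii), Bm (iii), C (IV), D (V), Em (vi), F#dim (vii°).
Triads in D minor (natural minor): Dm (i), Edim (ii°), F (III), Gm (iv), Am (v), Bb (VI), C (VII).
Shared triads with their functions: Am (ii in G major, v in D minor); C (IV in G major, VII in D minor).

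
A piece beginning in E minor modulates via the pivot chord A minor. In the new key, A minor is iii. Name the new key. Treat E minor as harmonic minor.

The numeral iii denotes a minor triad on scale degree 3. With A on degree 3, the tonic of the new key is F.
Degree 3 carries a minor triad in major keys, so the destination is F major.
Check: the diatonic triads of F major are F (I), Gm (ii), Am (iii), Bb (IV), C (V), Dm (vi), Edim (vii°) — A minor is indeed iii.

F major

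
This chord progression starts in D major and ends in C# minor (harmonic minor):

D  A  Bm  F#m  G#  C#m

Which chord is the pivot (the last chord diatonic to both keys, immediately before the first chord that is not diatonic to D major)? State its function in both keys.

Chords diatonic to D major: D, Em, F#m, G, A, Bm, C#dim.
Reading the progression, the first chord not in that set is G#, so the modulation leaves D major there.
The chord immediately before G# is F#m, which is diatonic to both keys: iii in D major and iv in C# minor.

F#m — iii in D major, iv in C# minor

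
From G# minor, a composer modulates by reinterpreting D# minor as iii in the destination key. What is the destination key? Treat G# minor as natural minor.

B major

The numeral iii denotes a minor triad on scale degree 3. With D# on degree 3, the tonic of the new key is B.
Degree 3 carries a minor triad in major keys, so the destination is B major.
Check: the diatonic triads of B major are B (I), C#m (ii), D#m (iii), E (IV), F# (V), G#m (vi), A#dim (vii°) — D# minor is indeed iii.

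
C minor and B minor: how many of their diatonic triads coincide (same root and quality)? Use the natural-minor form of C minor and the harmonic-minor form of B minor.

Diatonic triads of C minor (natural minor): Cm (i), Ddim (ii°), Eb (III), Fm (iv), Gm (v), Ab (VI), Bb (VII).
Diatonic triads of B minor (harmonic minor): Bm (i), C#dim (ii°), Daug (III+), Em (iv), F# (V), G (VI), A#dim (vii°).
No triad has the same root and quality in both keys.

0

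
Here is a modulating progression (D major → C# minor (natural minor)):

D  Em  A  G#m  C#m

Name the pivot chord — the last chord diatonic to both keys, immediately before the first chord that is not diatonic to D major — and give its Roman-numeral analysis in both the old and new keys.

A — V in D major, VI in C# minor

Chords diatonic to D major: D, Em, F#m, G, A, Bm, C#dim.
Reading the progression, the first chord not in that set is G#m, so the modulation leaves D major there.
The chord immediately before G#m is A, which is diatonic to both keys: V in D major and VI in C# minor.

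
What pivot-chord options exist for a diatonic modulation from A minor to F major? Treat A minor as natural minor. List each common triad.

Triads in A minor (natural minor): Am (i), Bdim (ii°), C (III), Dm (iv), Em (v), F (VI), G (VII).
Triads in F major: F (I), Gm (ii), Am (iii), Bb (IV), C (V), Dm (vi), Edim (vii°).
Shared triads with their functions: Am (i in A minor, iii in F major); C (III in A minor, V in F major); Dm (iv in A minor, vi in F major); F (VI in A minor, I in F major).

Am, C, Dm, F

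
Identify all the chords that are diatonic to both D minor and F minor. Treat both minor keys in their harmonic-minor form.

Triads in D minor (harmonic minor): Dm (i), Edim (ii°), Faug (III+), Gm (iv), A (V), B♭ (VI), C♯dim (vii°).
Triads in F minor (harmonic minor): Fm (i), Gdim (ii°), A♭aug (III+), B♭m (iv), C (V), D♭ (VI), Edim (vii°).
Shared triads with their functions: Edim (ii° in D minor, vii° in F minor).

Edim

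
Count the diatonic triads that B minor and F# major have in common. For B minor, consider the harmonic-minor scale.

1

Diatonic triads of B minor (harmonic minor): Bm (i), C#dim (ii°), Daug (III+), Em (iv), F# (V), G (VI), A#dim (vii°).
Diatonic triads of F# major: F# (I), G#m (ii), A#m (iii), B (IV), C# (V), D#m (vi), E#dim (vii°).
Matching root and quality in both lists: F#.
That gives 1 common triad.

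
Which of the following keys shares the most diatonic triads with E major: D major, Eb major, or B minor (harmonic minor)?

D major

Triads of E major: E (I), F#m (ii), G#m (iii), A (IV), B (V), C#m (vi), D#dim (vii°).
D major shares 2: F#m, A.
Eb major shares 0: none.
B minor (harmonic minor) shares 0: none.
The most common triads (2) are shared with D major.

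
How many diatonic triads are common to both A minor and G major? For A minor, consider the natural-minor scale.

4

Diatonic triads of A minor (natural minor): A minor (i), B diminished (ii°), C major (III), D minor (iv), E minor (v), F major (VI), G major (VII).
Diatonic triads of G major: G major (I), A minor (ii), B minor (iii), C major (IV), D major (V), E minor (vi), F# diminished (vii°).
Matching root and quality in both lists: A minor, C major, E minor, G major.
That gives 4 common triads.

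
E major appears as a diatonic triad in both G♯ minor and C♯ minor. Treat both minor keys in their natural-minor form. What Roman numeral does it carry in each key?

The scale of G♯ minor (natural minor) is G♯ A♯ B C♯ D♯ E F♯; E is degree 6, and the triad built there (E-G♯-B) is major, so it is VI.
The scale of C♯ minor (natural minor) is C♯ D♯ E F♯ G♯ A B; E is degree 3, and the triad built there (E-G♯-B) is major, so it is III.

VI in G♯ minor; III in C♯ minor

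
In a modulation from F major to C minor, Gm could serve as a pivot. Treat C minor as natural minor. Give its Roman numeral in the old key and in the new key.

The scale of F major is F G A Bb C D E; G is degree 2, and the triad built there (G-Bb-D) is minor, so it is ii.
The scale of C minor (natural minor) is C D Eb F G Ab Bb; G is degree 5, and the triad built there (G-Bb-D) is minor, so it is v.

ii in F major; v in C minor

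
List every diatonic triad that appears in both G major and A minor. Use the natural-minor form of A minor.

Triads in G major: G (I), Am (ii), Bm (iii), C (IV), D (V), Em (vi), F♯dim (vii°).
Triads in A minor (natural minor): Am (i), Bdim (ii°), C (III), Dm (iv), Em (v), F (VI), G (VII).
Shared triads with their functions: G (I in G major, VII in A minor); Am (ii in G major, i in A minor); C (IV in G major, III in A minor); Em (vi in G major, v in A minor).

G, Am, C, Em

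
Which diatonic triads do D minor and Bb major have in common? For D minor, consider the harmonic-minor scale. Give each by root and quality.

Dm, Gm, Bb

Triads in D minor (harmonic minor): D minor (i), E diminished (ii°), F augmented (III+), G minor (iv), A major (V), Bb major (VI), C# diminished (vii°).
Triads in Bb major: Bb major (I), C minor (ii), D minor (iii), Eb major (IV), F major (V), G minor (vi), A diminished (vii°).
Shared triads with their functions: D minor (i in D minor, iii in Bb major); G minor (iv in D minor, vi in Bb major); Bb major (VI in D minor, I in Bb major).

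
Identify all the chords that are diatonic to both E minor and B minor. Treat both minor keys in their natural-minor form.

Em, G, Bm, D

Triads in E minor (natural minor): E minor (i), F♯ diminished (ii°), G major (III), A minor (iv), B minor (v), C major (VI), D major (VII).
Triads in B minor (natural minor): B minor (i), C♯ diminished (ii°), D major (III), E minor (iv), F♯ minor (v), G major (VI), A major (VII).
Shared triads with their functions: E minor (i in E minor, iv in B minor); G major (III in E minor, VI in B minor); B minor (v in E minor, i in B minor); D major (VII in E minor, III in B minor).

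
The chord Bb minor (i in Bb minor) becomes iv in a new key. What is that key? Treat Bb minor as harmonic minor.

The numeral iv denotes a minor triad on scale degree 4. With Bb on degree 4, the tonic of the new key is F.
Degree 4 carries a minor triad in minor keys, so the destination is F minor.
Check: the diatonic triads of F minor (natural minor) are Fm (i), Gdim (ii°), Ab (III), Bbm (iv), Cm (v), Db (VI), Eb (VII) — Bb minor is indeed iv.

F minor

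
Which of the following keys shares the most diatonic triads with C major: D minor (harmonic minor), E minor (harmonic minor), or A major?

Triads of C major: C major (I), D minor (ii), E minor (iii), F major (IV), G major (V), A minor (vi), B diminished (vii°).
D minor (harmonic minor) shares 1: Dm.
E minor (harmonic minor) shares 3: C, Em, Am.
A major shares 0: none.
The most common triads (3) are shared with E minor.

E minor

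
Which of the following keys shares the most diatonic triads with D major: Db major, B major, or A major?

Triads of D major: D major (I), E minor (ii), F# minor (iii), G major (IV), A major (V), B minor (vi), C# diminished (vii°).
Db major shares 0: none.
B major shares 0: none.
A major shares 4: D, F#m, A, Bm.
The most common triads (4) are shared with A major.

A major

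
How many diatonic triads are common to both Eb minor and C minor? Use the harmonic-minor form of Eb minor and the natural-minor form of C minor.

Diatonic triads of Eb minor (harmonic minor): Ebm (i), Fdim (ii°), Gbaug (III+), Abm (iv), Bb (V), Cb (VI), Ddim (vii°).
Diatonic triads of C minor (natural minor): Cm (i), Ddim (ii°), Eb (III), Fm (iv), Gm (v), Ab (VI), Bb (VII).
Matching root and quality in both lists: Bb, Ddim.
That gives 2 common triads.

2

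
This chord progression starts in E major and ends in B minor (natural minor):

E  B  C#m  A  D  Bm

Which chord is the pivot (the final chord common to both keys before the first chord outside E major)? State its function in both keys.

Chords diatonic to E major: E, F#m, G#m, A, B, C#m, D#dim.
Reading the progression, the first chord not in that set is D, so the modulation leaves E major there.
The chord immediately before D is A, which is diatonic to both keys: IV in E major and VII in B minor.

A — IV in E major, VII in B minor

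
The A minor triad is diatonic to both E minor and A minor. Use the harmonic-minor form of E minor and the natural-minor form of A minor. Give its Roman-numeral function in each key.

The scale of E minor (harmonic minor) is E F# G A B C D#; A is degree 4, and the triad built there (A-C-E) is minor, so it is iv.
The scale of A minor (natural minor) is A B C D E F G; A is degree 1, and the triad built there (A-C-E) is minor, so it is i.

iv in E minor; i in A minor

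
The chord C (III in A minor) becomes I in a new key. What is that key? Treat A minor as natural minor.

The numeral I denotes a major triad on scale degree 1. With C on degree 1, the tonic of the new key is C.
Degree 1 carries a major triad in major keys, so the destination is C major.
Check: the diatonic triads of C major are C (I), Dm (ii), Em (iii), F (IV), G (V), Am (vi), Bdim (vii°) — C is indeed I.

C major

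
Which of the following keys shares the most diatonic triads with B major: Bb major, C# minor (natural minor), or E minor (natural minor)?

C# minor

Triads of B major: B (I), C#m (ii), D#m (iii), E (IV), F# (V), G#m (vi), A#dim (vii°).
Bb major shares 0: none.
C# minor (natural minor) shares 4: B, C#m, E, G#m.
E minor (natural minor) shares 0: none.
The most common triads (4) are shared with C# minor.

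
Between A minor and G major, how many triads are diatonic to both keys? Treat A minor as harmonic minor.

Diatonic triads of A minor (harmonic minor): A minor (i), B diminished (ii°), C augmented (III+), D minor (iv), E major (V), F major (VI), G# diminished (vii°).
Diatonic triads of G major: G major (I), A minor (ii), B minor (iii), C major (IV), D major (V), E minor (vi), F# diminished (vii°).
Matching root and quality in both lists: A minor.
That gives 1 common triad.

1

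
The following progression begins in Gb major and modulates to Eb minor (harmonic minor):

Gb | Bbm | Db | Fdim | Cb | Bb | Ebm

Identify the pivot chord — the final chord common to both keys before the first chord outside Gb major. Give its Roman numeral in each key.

Chords diatonic to Gb major: Gb, Abm, Bbm, Cb, Db, Ebm, Fdim.
Reading the progression, the first chord not in that set is Bb, so the modulation leaves Gb major there.
The chord immediately before Bb is Cb, which is diatonic to both keys: IV in Gb major and VI in Eb minor.

Cb — IV in Gb major, VI in Eb minor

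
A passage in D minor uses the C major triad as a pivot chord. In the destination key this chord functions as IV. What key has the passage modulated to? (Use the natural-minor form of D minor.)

G major

The numeral IV denotes a major triad on scale degree 4. With C on degree 4, the tonic of the new key is G.
Degree 4 carries a major triad in major keys, so the destination is G major.
Check: the diatonic triads of G major are G (I), Am (ii), Bm (iii), C (IV), D (V), Em (vi), F♯dim (vii°) — C major is indeed IV.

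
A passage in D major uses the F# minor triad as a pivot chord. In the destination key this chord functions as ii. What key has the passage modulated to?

E major

The numeral ii denotes a minor triad on scale degree 2. With F# on degree 2, the tonic of the new key is E.
Degree 2 carries a minor triad in major keys, so the destination is E major.
Check: the diatonic triads of E major are E (I), F#m (ii), G#m (iii), A (IV), B (V), C#m (vi), D#dim (vii°) — F# minor is indeed ii.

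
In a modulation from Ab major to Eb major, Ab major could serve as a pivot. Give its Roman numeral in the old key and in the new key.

I in Ab major; IV in Eb major

The scale of Ab major is Ab Bb C Db Eb F G; Ab is degree 1, and the triad built there (Ab-C-Eb) is major, so it is I.
The scale of Eb major is Eb F G Ab Bb C D; Ab is degree 4, and the triad built there (Ab-C-Eb) is major, so it is IV.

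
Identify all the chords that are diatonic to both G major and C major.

G, Am, C, Em

Triads in G major: G (I), Am (ii), Bm (iii), C (IV), D (V), Em (vi), F#dim (vii°).
Triads in C major: C (I), Dm (ii), Em (iii), F (IV), G (V), Am (vi), Bdim (vii°).
Shared triads with their functions: G (I in G major, V in C major); Am (ii in G major, vi in C major); C (IV in G major, I in C major); Em (vi in G major, iii in C major).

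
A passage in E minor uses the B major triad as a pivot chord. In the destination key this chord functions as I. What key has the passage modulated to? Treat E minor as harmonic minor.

B major

The numeral I denotes a major triad on scale degree 1. With B on degree 1, the tonic of the new key is B.
Degree 1 carries a major triad in major keys, so the destination is B major.
Check: the diatonic triads of B major are B (I), C#m (ii), D#m (iii), E (IV), F# (V), G#m (vi), A#dim (vii°) — B major is indeed I.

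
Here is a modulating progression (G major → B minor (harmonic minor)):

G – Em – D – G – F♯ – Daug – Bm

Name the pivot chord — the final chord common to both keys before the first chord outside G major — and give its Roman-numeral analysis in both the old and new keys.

G — I in G major, VI in B minor

Chords diatonic to G major: G, Am, Bm, C, D, Em, F♯dim.
Reading the progression, the first chord not in that set is F♯, so the modulation leaves G major there.
The chord immediately before F♯ is G, which is diatonic to both keys: I in G major and VI in B minor.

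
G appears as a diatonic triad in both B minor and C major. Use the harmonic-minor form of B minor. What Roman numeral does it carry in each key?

The scale of B minor (harmonic minor) is B C♯ D E F♯ G A♯; G is degree 6, and the triad built there (G-B-D) is major, so it is VI.
The scale of C major is C D E F G A B; G is degree 5, and the triad built there (G-B-D) is major, so it is V.

VI in B minor; V in C major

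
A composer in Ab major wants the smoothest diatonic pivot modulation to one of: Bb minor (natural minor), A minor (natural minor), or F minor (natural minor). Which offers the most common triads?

Triads of Ab major: Ab (I), Bbm (ii), Cm (iii), Db (IV), Eb (V), Fm (vi), Gdim (vii°).
Bb minor (natural minor) shares 4: Ab, Bbm, Db, Fm.
A minor (natural minor) shares 0: none.
F minor (natural minor) shares 7: Ab, Bbm, Cm, Db, Eb, Fm, Gdim.
The most common triads (7) are shared with F minor.

F minor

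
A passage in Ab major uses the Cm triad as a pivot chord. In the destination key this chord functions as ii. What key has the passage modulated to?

Bb major

The numeral ii denotes a minor triad on scale degree 2. With C on degree 2, the tonic of the new key is Bb.
Degree 2 carries a minor triad in major keys, so the destination is Bb major.
Check: the diatonic triads of Bb major are Bb (I), Cm (ii), Dm (iii), Eb (IV), F (V), Gm (vi), Adim (vii°) — Cm is indeed ii.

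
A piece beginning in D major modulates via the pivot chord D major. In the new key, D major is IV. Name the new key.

A major

The numeral IV denotes a major triad on scale degree 4. With D on degree 4, the tonic of the new key is A.
Degree 4 carries a major triad in major keys, so the destination is A major.
Check: the diatonic triads of A major are A (I), Bm (ii), C♯m (iii), D (IV), E (V), F♯m (vi), G♯dim (vii°) — D major is indeed IV.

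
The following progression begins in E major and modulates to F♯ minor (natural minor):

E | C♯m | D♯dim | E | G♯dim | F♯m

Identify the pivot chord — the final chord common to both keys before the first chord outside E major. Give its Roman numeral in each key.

E — I in E major, VII in F♯ minor

Chords diatonic to E major: E, F♯m, G♯m, A, B, C♯m, D♯dim.
Reading the progression, the first chord not in that set is G♯dim, so the modulation leaves E major there.
The chord immediately before G♯dim is E, which is diatonic to both keys: I in E major and VII in F♯ minor.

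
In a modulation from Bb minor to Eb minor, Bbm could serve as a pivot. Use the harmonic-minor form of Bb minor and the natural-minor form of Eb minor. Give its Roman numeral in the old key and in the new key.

i in Bb minor; v in Eb minor

The scale of Bb minor (harmonic minor) is Bb C Db Eb F Gb A; Bb is degree 1, and the triad built there (Bb-Db-F) is minor, so it is i.
The scale of Eb minor (natural minor) is Eb F Gb Ab Bb Cb Db; Bb is degree 5, and the triad built there (Bb-Db-F) is minor, so it is v.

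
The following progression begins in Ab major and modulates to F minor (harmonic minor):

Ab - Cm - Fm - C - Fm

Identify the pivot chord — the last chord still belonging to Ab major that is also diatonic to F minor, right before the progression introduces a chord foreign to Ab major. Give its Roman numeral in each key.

Fm — vi in Ab major, i in F minor

Chords diatonic to Ab major: Ab, Bbm, Cm, Db, Eb, Fm, Gdim.
Reading the progression, the first chord not in that set is C, so the modulation leaves Ab major there.
The chord immediately before C is Fm, which is diatonic to both keys: vi in Ab major and i in F minor.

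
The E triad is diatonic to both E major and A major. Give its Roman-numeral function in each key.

I in E major; V in A major

The scale of E major is E F♯ G♯ A B C♯ D♯; E is degree 1, and the triad built there (E-G♯-B) is major, so it is I.
The scale of A major is A B C♯ D E F♯ G♯; E is degree 5, and the triad built there (E-G♯-B) is major, so it is V.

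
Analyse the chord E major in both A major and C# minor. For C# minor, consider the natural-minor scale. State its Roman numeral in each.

V in A major; III in C# minor

The scale of A major is A B C# D E F# G#; E is degree 5, and the triad built there (E-G#-B) is major, so it is V.
The scale of C# minor (natural minor) is C# D# E F# G# A B; E is degree 3, and the triad built there (E-G#-B) is major, so it is III.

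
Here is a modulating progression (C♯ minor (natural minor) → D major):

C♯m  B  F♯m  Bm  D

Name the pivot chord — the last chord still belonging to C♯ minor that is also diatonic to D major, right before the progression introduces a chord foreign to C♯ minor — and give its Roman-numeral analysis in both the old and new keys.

F♯m — iv in C♯ minor, iii in D major

Chords diatonic to C♯ minor: C♯m, D♯dim, E, F♯m, G♯m, A, B.
Reading the progression, the first chord not in that set is Bm, so the modulation leaves C♯ minor there.
The chord immediately before Bm is F♯m, which is diatonic to both keys: iv in C♯ minor and iii in D major.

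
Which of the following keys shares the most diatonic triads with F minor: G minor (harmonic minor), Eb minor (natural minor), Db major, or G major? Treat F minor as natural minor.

Db major

Triads of F minor (natural minor): F minor (i), G diminished (ii°), Ab major (III), Bb minor (iv), C minor (v), Db major (VI), Eb major (VII).
G minor (harmonic minor) shares 2: Cm, Eb.
Eb minor (natural minor) shares 2: Bbm, Db.
Db major shares 4: Fm, Ab, Bbm, Db.
G major shares 0: none.
The most common triads (4) are shared with Db major.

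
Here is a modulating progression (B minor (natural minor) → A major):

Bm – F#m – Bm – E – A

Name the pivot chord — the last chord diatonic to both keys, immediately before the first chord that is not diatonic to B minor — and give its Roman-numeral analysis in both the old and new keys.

Chords diatonic to B minor: Bm, C#dim, D, Em, F#m, G, A.
Reading the progression, the first chord not in that set is E, so the modulation leaves B minor there.
The chord immediately before E is Bm, which is diatonic to both keys: i in B minor and ii in A major.

Bm — i in B minor, ii in A major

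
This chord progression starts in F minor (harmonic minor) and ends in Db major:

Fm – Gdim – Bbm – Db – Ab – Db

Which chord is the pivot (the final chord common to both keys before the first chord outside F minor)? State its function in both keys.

Db — VI in F minor, I in Db major

Chords diatonic to F minor: Fm, Gdim, Abaug, Bbm, C, Db, Edim.
Reading the progression, the first chord not in that set is Ab, so the modulation leaves F minor there.
The chord immediately before Ab is Db, which is diatonic to both keys: VI in F minor and I in Db major.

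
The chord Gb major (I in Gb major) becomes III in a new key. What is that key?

The numeral III denotes a major triad on scale degree 3. With Gb on degree 3, the tonic of the new key is Eb.
Degree 3 carries a major triad in natural-minor keys, so the destination is Eb minor.
Check: the diatonic triads of Eb minor (natural minor) are Ebm (i), Fdim (ii°), Gb (III), Abm (iv), Bbm (v), Cb (VI), Db (VII) — Gb major is indeed III.

Eb minor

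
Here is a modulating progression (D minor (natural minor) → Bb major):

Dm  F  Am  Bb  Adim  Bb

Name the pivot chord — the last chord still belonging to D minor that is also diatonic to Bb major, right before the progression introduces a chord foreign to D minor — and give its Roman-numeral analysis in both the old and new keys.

Chords diatonic to D minor: Dm, Edim, F, Gm, Am, Bb, C.
Reading the progression, the first chord not in that set is Adim, so the modulation leaves D minor there.
The chord immediately before Adim is Bb, which is diatonic to both keys: VI in D minor and I in Bb major.

Bb — VI in D minor, I in Bb major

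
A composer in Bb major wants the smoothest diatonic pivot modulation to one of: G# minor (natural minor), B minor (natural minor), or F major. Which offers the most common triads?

Triads of Bb major: Bb major (I), C minor (ii), D minor (iii), Eb major (IV), F major (V), G minor (vi), A diminished (vii°).
G# minor (natural minor) shares 0: none.
B minor (natural minor) shares 0: none.
F major shares 4: Bb, Dm, F, Gm.
The most common triads (4) are shared with F major.

F major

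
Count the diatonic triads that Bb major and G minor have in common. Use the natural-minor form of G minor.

7

Diatonic triads of Bb major: Bb (I), Cm (ii), Dm (iii), Eb (IV), F (V), Gm (vi), Adim (vii°).
Diatonic triads of G minor (natural minor): Gm (i), Adim (ii°), Bb (III), Cm (iv), Dm (v), Eb (VI), F (VII).
Matching root and quality in both lists: Bb, Cm, Dm, Eb, F, Gm, Adim.
That gives 7 common triads.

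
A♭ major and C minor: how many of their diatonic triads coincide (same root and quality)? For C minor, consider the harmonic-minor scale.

3

Diatonic triads of A♭ major: A♭ (I), B♭m (ii), Cm (iii), D♭ (IV), E♭ (V), Fm (vi), Gdim (vii°).
Diatonic triads of C minor (harmonic minor): Cm (i), Ddim (ii°), E♭aug (III+), Fm (iv), G (V), A♭ (VI), Bdim (vii°).
Matching root and quality in both lists: A♭, Cm, Fm.
That gives 3 common triads.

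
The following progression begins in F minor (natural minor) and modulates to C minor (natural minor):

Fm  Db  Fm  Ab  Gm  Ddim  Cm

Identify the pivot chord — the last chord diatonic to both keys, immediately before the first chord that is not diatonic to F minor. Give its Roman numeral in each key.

Chords diatonic to F minor: Fm, Gdim, Ab, Bbm, Cm, Db, Eb.
Reading the progression, the first chord not in that set is Gm, so the modulation leaves F minor there.
The chord immediately before Gm is Ab, which is diatonic to both keys: III in F minor and VI in C minor.

Ab — III in F minor, VI in C minor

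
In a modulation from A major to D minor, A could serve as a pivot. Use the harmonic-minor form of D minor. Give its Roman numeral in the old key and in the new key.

I in A major; V in D minor

The scale of A major is A B C♯ D E F♯ G♯; A is degree 1, and the triad built there (A-C♯-E) is major, so it is I.
The scale of D minor (harmonic minor) is D E F G A B♭ C♯; A is degree 5, and the triad built there (A-C♯-E) is major, so it is V.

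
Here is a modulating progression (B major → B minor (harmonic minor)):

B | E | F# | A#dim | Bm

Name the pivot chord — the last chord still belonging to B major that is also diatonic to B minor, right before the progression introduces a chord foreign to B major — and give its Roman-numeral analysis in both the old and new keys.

Chords diatonic to B major: B, C#m, D#m, E, F#, G#m, A#dim.
Reading the progression, the first chord not in that set is Bm, so the modulation leaves B major there.
The chord immediately before Bm is A#dim, which is diatonic to both keys: vii° in B major and vii° in B minor.

A#dim — vii° in B major, vii° in B minor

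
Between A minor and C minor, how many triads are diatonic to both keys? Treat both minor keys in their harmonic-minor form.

Diatonic triads of A minor (harmonic minor): A minor (i), B diminished (ii°), C augmented (III+), D minor (iv), E major (V), F major (VI), G# diminished (vii°).
Diatonic triads of C minor (harmonic minor): C minor (i), D diminished (ii°), Eb augmented (III+), F minor (iv), G major (V), Ab major (VI), B diminished (vii°).
Matching root and quality in both lists: B diminished.
That gives 1 common triad.

1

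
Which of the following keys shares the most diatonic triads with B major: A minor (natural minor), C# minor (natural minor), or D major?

C# minor

Triads of B major: B major (I), C# minor (ii), D# minor (iii), E major (IV), F# major (V), G# minor (vi), A# diminished (vii°).
A minor (natural minor) shares 0: none.
C# minor (natural minor) shares 4: B, C#m, E, G#m.
D major shares 0: none.
The most common triads (4) are shared with C# minor.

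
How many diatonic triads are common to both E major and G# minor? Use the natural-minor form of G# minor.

4

Diatonic triads of E major: E major (I), F# minor (ii), G# minor (iii), A major (IV), B major (V), C# minor (vi), D# diminished (vii°).
Diatonic triads of G# minor (natural minor): G# minor (i), A# diminished (ii°), B major (III), C# minor (iv), D# minor (v), E major (VI), F# major (VII).
Matching root and quality in both lists: E major, G# minor, B major, C# minor.
That gives 4 common triads.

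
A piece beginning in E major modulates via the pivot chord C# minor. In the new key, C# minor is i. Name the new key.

The numeral i denotes a minor triad on scale degree 1. With C# on degree 1, the tonic of the new key is C#.
Degree 1 carries a minor triad in minor keys, so the destination is C# minor.
Check: the diatonic triads of C# minor (natural minor) are C#m (i), D#dim (ii°), E (III), F#m (iv), G#m (v), A (VI), B (VII) — C# minor is indeed i.

C# minor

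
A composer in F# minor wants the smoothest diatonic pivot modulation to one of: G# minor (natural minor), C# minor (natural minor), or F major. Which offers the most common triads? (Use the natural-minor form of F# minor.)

Triads of F# minor (natural minor): F#m (i), G#dim (ii°), A (III), Bm (iv), C#m (v), D (VI), E (VII).
G# minor (natural minor) shares 2: C#m, E.
C# minor (natural minor) shares 4: F#m, A, C#m, E.
F major shares 0: none.
The most common triads (4) are shared with C# minor.

C# minor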